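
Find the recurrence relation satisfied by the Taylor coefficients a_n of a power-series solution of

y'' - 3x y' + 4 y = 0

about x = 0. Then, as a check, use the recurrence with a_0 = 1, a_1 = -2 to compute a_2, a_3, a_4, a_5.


Substitute y = sum_n a_n x^n.
y''(x) has coefficient (n+2)(n+1) a_{n+2} at x^n;
-3 x y'(x) has coefficient -3 n a_n at x^n (shift);
4 y(x) has coefficient 4 a_n at x^n.
Matching x^n: (n+2)(n+1) a_{n+2} + (-3n + 4) a_n = 0.
Thus a_{n+2} = (3n - 4) / ((n+1)(n+2)) * a_n.

Check with a_0 = 1, a_1 = -2 (apply the recurrence for n = 0, 1, 2, 3): a_0 = 1, a_1 = -2, a_2 = -2, a_3 = 1/3, a_4 = -1/3, a_5 = 1/12.

a_(n+2) = (3n - 4) / ((n+1)(n+2)) * a_n; check: a_0 = 1, a_1 = -2, a_2 = -2, a_3 = 1/3, a_4 = -1/3, a_5 = 1/12


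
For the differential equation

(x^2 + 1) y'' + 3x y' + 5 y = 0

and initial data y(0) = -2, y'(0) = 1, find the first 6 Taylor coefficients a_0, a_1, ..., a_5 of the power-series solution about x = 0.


Ansatz: y(x) = sum_{n>=0} a_n x^n, so y'(x) = sum_{n>=1} n a_n x^(n-1) and y''(x) = sum_{n>=2} n(n-1) a_n x^(n-2).
Substitute into P(x) y'' + Q(x) y' + R(x) y = 0 with P(x) = x^2 + 1, Q(x) = 3x, R(x) = 5, and match powers of x.
Initial conditions: a_0 = -2, a_1 = 1.
Setting the coefficient of each power of x to zero and solving order by order (substituting the coefficients already found):
  x^0: 2 a_2 + 5 a_0 = 0  ->  2 a_2 = -5 a_0 = 10  ->  a_2 = 5
  x^1: 6 a_3 + 8 a_1 = 0  ->  6 a_3 = -8 a_1 = -8  ->  a_3 = -4/3
  x^2: 12 a_4 + 13 a_2 = 0  ->  12 a_4 = -13 a_2 = -65  ->  a_4 = -65/12
  x^3: 20 a_5 + 20 a_3 = 0  ->  20 a_5 = -20 a_3 = 80/3  ->  a_5 = 4/3
Truncated series: y(x) = -2 + x + 5 x^2 - (4/3) x^3 - (65/12) x^4 + (4/3) x^5 + O(x^6).

a_0 = -2; a_1 = 1; a_2 = 5; a_3 = -4/3; a_4 = -65/12; a_5 = 4/3


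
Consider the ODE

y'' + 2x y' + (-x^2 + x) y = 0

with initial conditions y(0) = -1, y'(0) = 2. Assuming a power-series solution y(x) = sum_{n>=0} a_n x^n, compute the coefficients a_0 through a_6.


Ansatz: y(x) = sum_{n>=0} a_n x^n, so y'(x) = sum_{n>=1} n a_n x^(n-1) and y''(x) = sum_{n>=2} n(n-1) a_n x^(n-2).
Substitute into P(x) y'' + Q(x) y' + R(x) y = 0 with P(x) = 1, Q(x) = 2x, R(x) = -x^2 + x, and match powers of x.
Initial conditions: a_0 = -1, a_1 = 2.
Setting the coefficient of each power of x to zero and solving order by order (substituting the coefficients already found):
  x^0: 2 a_2 = 0  ->  a_2 = 0
  x^1: 6 a_3 + 2 a_1 + a_0 = 0  ->  6 a_3 = -2 a_1 - a_0 = -3  ->  a_3 = -1/2
  x^2: 12 a_4 + 4 a_2 + a_1 - a_0 = 0  ->  12 a_4 = -4 a_2 - a_1 + a_0 = -3  ->  a_4 = -1/4
  x^3: 20 a_5 + 6 a_3 + a_2 - a_1 = 0  ->  20 a_5 = -6 a_3 - a_2 + a_1 = 5  ->  a_5 = 1/4
  x^4: 30 a_6 + 8 a_4 + a_3 - a_2 = 0  ->  30 a_6 = -8 a_4 - a_3 + a_2 = 5/2  ->  a_6 = 1/12
Truncated series: y(x) = -1 + 2 x - (1/2) x^3 - (1/4) x^4 + (1/4) x^5 + (1/12) x^6 + O(x^7).

a_0 = -1; a_1 = 2; a_2 = 0; a_3 = -1/2; a_4 = -1/4; a_5 = 1/4; a_6 = 1/12


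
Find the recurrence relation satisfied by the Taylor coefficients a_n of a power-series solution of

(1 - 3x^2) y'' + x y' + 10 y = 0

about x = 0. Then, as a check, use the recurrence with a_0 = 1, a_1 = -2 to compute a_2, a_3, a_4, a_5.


Substitute y = sum_n a_n x^n.
(1 - 3 x^2) y'' contributes (n+2)(n+1) a_{n+2} - 3 n(n-1) a_n at x^n.
x y'(x) contributes n a_n at x^n.
10 y(x) contributes 10 a_n at x^n.
Matching x^n: (n+2)(n+1) a_{n+2} + (-3 n(n-1) + n + 10) a_n = 0.
Thus a_{n+2} = (3 n(n-1) - n - 10) / ((n+1)(n+2)) * a_n.

Check with a_0 = 1, a_1 = -2 (apply the recurrence for n = 0, 1, 2, 3): a_0 = 1, a_1 = -2, a_2 = -5, a_3 = 11/3, a_4 = 5/2, a_5 = 11/12.

a_(n+2) = (3 n(n-1) - n - 10) / ((n+1)(n+2)) * a_n; check: a_0 = 1, a_1 = -2, a_2 = -5, a_3 = 11/3, a_4 = 5/2, a_5 = 11/12


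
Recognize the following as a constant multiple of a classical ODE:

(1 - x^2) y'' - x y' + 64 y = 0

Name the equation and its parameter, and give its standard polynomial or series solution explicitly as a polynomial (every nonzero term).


The equation is already in a standard form:  (1 - x^2) y'' - x y' + 64 y = 0.
This matches the Chebyshev equation (1 - x^2) y'' - x y' + n^2 y = 0 (note the -x y' term, not -2x y') with n^2 = 64, so n = 8; the polynomial solution is T_8(x).
With y = sum_k a_k x^k, matching x^k gives (k+2)(k+1) a_{k+2} = (k^2 - n^2) a_k = (k - 8)(k + 8) a_k. The right side vanishes at k = 8, so the series with the parity of 8 terminates at degree 8.
Standard normalization: leading coefficient of T_n is 2^(n-1), so a_8 = 2^7 = 128. Work downward with a_k = (k+1)(k+2) a_{k+2} / ((k - 8)(k + 8)):
  a_6 = (7)(8)(128) / ((6 - 8)(6 + 8)) = 7168/(-28) = -256
  a_4 = (5)(6)(-256) / ((4 - 8)(4 + 8)) = -7680/(-48) = 160
  a_2 = (3)(4)(160) / ((2 - 8)(2 + 8)) = 1920/(-60) = -32
  a_0 = (1)(2)(-32) / ((0 - 8)(0 + 8)) = -64/(-64) = 1
Hence T_8(x) = 128 x^8 - 256 x^6 + 160 x^4 - 32 x^2 + 1.

T_8(x); series = 128 x^8 - 256 x^6 + 160 x^4 - 32 x^2 + 1


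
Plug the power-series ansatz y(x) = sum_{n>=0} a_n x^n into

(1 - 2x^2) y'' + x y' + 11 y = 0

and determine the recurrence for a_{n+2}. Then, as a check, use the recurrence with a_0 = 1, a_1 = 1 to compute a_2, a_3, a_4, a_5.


Substitute y = sum_n a_n x^n.
(1 - 2 x^2) y'' contributes (n+2)(n+1) a_{n+2} - 2 n(n-1) a_n at x^n.
x y'(x) contributes n a_n at x^n.
11 y(x) contributes 11 a_n at x^n.
Matching x^n: (n+2)(n+1) a_{n+2} + (-2 n(n-1) + n + 11) a_n = 0.
Thus a_{n+2} = (2 n(n-1) - n - 11) / ((n+1)(n+2)) * a_n.

Check with a_0 = 1, a_1 = 1 (apply the recurrence for n = 0, 1, 2, 3): a_0 = 1, a_1 = 1, a_2 = -11/2, a_3 = -2, a_4 = 33/8, a_5 = 1/5.

a_(n+2) = (2 n(n-1) - n - 11) / ((n+1)(n+2)) * a_n; check: a_0 = 1, a_1 = 1, a_2 = -11/2, a_3 = -2, a_4 = 33/8, a_5 = 1/5


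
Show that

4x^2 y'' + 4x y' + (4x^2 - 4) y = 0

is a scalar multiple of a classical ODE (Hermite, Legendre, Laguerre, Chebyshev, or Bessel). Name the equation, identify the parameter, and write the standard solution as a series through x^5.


All three coefficients share the factor 4; dividing through by 4 gives  x^2 y'' + x y' + (x^2 - 1) y = 0.
This matches the Bessel equation x^2 y'' + x y' + (x^2 - nu^2) y = 0 with nu^2 = 1, so nu = 1; the solution bounded at x = 0 is J_1(x).
Frobenius at x = 0: indicial roots ±nu; for r = nu the recurrence k(k + 2nu) c_k = -c_{k-2} gives the standard series J_nu(x) = sum_{k>=0} (-1)^k / (k! (k+nu)!) (x/2)^(2k+nu). Evaluate the first 3 terms:
  k = 0: (-1)^0 / (0! * 1! * 2^1) x^1 = 1/(1*1*2) x^1 = (1/2) x^1
  k = 1: (-1)^1 / (1! * 2! * 2^3) x^3 = -1/(1*2*8) x^3 = (-1/16) x^3
  k = 2: (-1)^2 / (2! * 3! * 2^5) x^5 = 1/(2*6*32) x^5 = (1/384) x^5
Hence J_1(x) = x^5/384 - x^3/16 + x/2 + ....

J_1(x); series = x^5/384 - x^3/16 + x/2


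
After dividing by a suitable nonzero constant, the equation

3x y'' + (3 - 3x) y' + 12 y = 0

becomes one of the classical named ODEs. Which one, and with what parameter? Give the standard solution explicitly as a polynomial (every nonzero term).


All three coefficients share the factor 3; dividing through by 3 gives  x y'' + (1 - x) y' + 4 y = 0.
This matches the Laguerre equation x y'' + (1 - x) y' + n y = 0 with n = 4; the polynomial solution is L_4(x).
With y = sum_k a_k x^k, matching x^k gives (k+1)k a_{k+1} + (k+1) a_{k+1} - k a_k + n a_k = 0, i.e. (k+1)^2 a_{k+1} = (k - n) a_k = (k - 4) a_k. The right side vanishes at k = 4, so the series terminates at degree 4.
Standard normalization L_n(0) = 1 gives a_0 = 1. Work upward with a_{k+1} = (k - 4) a_k / (k+1)^2:
  a_1 = (0 - 4)(1) / 1^2 = -4/1 = -4
  a_2 = (1 - 4)(-4) / 2^2 = 12/4 = 3
  a_3 = (2 - 4)(3) / 3^2 = -6/9 = -2/3
  a_4 = (3 - 4)(-2/3) / 4^2 = (2/3)/16 = 1/24
Hence L_4(x) = x^4/24 - 2 x^3/3 + 3 x^2 - 4 x + 1.

L_4(x); series = x^4/24 - 2 x^3/3 + 3 x^2 - 4 x + 1


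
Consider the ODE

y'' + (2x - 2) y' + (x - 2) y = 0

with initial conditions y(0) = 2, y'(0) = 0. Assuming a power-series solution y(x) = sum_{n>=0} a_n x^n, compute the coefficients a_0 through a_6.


Ansatz: y(x) = sum_{n>=0} a_n x^n, so y'(x) = sum_{n>=1} n a_n x^(n-1) and y''(x) = sum_{n>=2} n(n-1) a_n x^(n-2).
Substitute into P(x) y'' + Q(x) y' + R(x) y = 0 with P(x) = 1, Q(x) = 2x - 2, R(x) = x - 2, and match powers of x.
Initial conditions: a_0 = 2, a_1 = 0.
Setting the coefficient of each power of x to zero and solving order by order (substituting the coefficients already found):
  x^0: 2 a_2 - 2 a_1 - 2 a_0 = 0  ->  2 a_2 = 2 a_1 + 2 a_0 = 4  ->  a_2 = 2
  x^1: 6 a_3 - 4 a_2 + a_0 = 0  ->  6 a_3 = 4 a_2 - a_0 = 6  ->  a_3 = 1
  x^2: 12 a_4 - 6 a_3 + 2 a_2 + a_1 = 0  ->  12 a_4 = 6 a_3 - 2 a_2 - a_1 = 2  ->  a_4 = 1/6
  x^3: 20 a_5 - 8 a_4 + 4 a_3 + a_2 = 0  ->  20 a_5 = 8 a_4 - 4 a_3 - a_2 = -14/3  ->  a_5 = -7/30
  x^4: 30 a_6 - 10 a_5 + 6 a_4 + a_3 = 0  ->  30 a_6 = 10 a_5 - 6 a_4 - a_3 = -13/3  ->  a_6 = -13/90
Truncated series: y(x) = 2 + 2 x^2 + x^3 + (1/6) x^4 - (7/30) x^5 - (13/90) x^6 + O(x^7).

a_0 = 2; a_1 = 0; a_2 = 2; a_3 = 1; a_4 = 1/6; a_5 = -7/30; a_6 = -13/90


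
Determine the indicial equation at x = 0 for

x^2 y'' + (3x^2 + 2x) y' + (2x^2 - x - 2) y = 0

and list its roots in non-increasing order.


Divide by x^2 to reach normal form y'' + P_1(x) y' + P_2(x) y = 0 with P_1(x) = 3 + 2/x and P_2(x) = 2 - 1/x - 2/x^2.
x = 0 is a singular point because the y'-coefficient 3 + 2/x has a pole at x = 0 and the y-coefficient 2 - 1/x - 2/x^2 has a pole at x = 0.
It is a regular singular point because x P_1(x) = p(x) = 3x + 2 and x^2 P_2(x) = q(x) = 2x^2 - x - 2 are polynomials, hence analytic at x = 0.
p(0) = 2,  q(0) = -2.
Indicial equation: r(r-1) + p(0) r + q(0) = 0, i.e. r^2 + (p(0) - 1) r + q(0) = 0, i.e. r^2 + 1 r - 2 = 0.
Discriminant: (1)^2 - 4(-2) = 9, so r = (-1 ± 3)/2.
Solving: r_1 = 1, r_2 = -2.

indicial: r^2 + 1 r - 2 = 0; roots r_1 = 1, r_2 = -2


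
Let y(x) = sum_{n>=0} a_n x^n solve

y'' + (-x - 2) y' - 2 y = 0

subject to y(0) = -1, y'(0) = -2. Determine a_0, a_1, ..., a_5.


Ansatz: y(x) = sum_{n>=0} a_n x^n, so y'(x) = sum_{n>=1} n a_n x^(n-1) and y''(x) = sum_{n>=2} n(n-1) a_n x^(n-2).
Substitute into P(x) y'' + Q(x) y' + R(x) y = 0 with P(x) = 1, Q(x) = -x - 2, R(x) = -2, and match powers of x.
Initial conditions: a_0 = -1, a_1 = -2.
Setting the coefficient of each power of x to zero and solving order by order (substituting the coefficients already found):
  x^0: 2 a_2 - 2 a_1 - 2 a_0 = 0  ->  2 a_2 = 2 a_1 + 2 a_0 = -6  ->  a_2 = -3
  x^1: 6 a_3 - 4 a_2 - 3 a_1 = 0  ->  6 a_3 = 4 a_2 + 3 a_1 = -18  ->  a_3 = -3
  x^2: 12 a_4 - 6 a_3 - 4 a_2 = 0  ->  12 a_4 = 6 a_3 + 4 a_2 = -30  ->  a_4 = -5/2
  x^3: 20 a_5 - 8 a_4 - 5 a_3 = 0  ->  20 a_5 = 8 a_4 + 5 a_3 = -35  ->  a_5 = -7/4
Truncated series: y(x) = -1 - 2 x - 3 x^2 - 3 x^3 - (5/2) x^4 - (7/4) x^5 + O(x^6).

a_0 = -1; a_1 = -2; a_2 = -3; a_3 = -3; a_4 = -5/2; a_5 = -7/4


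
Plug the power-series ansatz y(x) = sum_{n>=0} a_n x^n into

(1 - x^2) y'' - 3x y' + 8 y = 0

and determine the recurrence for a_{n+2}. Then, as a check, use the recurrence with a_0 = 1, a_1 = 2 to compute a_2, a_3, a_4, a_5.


Substitute y = sum_n a_n x^n.
(1 - 1 x^2) y'' contributes (n+2)(n+1) a_{n+2} - n(n-1) a_n at x^n.
-3 x y'(x) contributes -3 n a_n at x^n.
8 y(x) contributes 8 a_n at x^n.
Matching x^n: (n+2)(n+1) a_{n+2} + (-n(n-1) - 3 n + 8) a_n = 0.
Thus a_{n+2} = (n(n-1) + 3 n - 8) / ((n+1)(n+2)) * a_n.

Check with a_0 = 1, a_1 = 2 (apply the recurrence for n = 0, 1, 2, 3): a_0 = 1, a_1 = 2, a_2 = -4, a_3 = -5/3, a_4 = 0, a_5 = -7/12.

a_(n+2) = (n(n-1) + 3 n - 8) / ((n+1)(n+2)) * a_n; check: a_0 = 1, a_1 = 2, a_2 = -4, a_3 = -5/3, a_4 = 0, a_5 = -7/12


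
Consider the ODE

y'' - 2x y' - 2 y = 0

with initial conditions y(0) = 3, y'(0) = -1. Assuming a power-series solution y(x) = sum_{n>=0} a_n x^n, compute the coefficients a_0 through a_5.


Ansatz: y(x) = sum_{n>=0} a_n x^n, so y'(x) = sum_{n>=1} n a_n x^(n-1) and y''(x) = sum_{n>=2} n(n-1) a_n x^(n-2).
Substitute into P(x) y'' + Q(x) y' + R(x) y = 0 with P(x) = 1, Q(x) = -2x, R(x) = -2, and match powers of x.
Initial conditions: a_0 = 3, a_1 = -1.
Setting the coefficient of each power of x to zero and solving order by order (substituting the coefficients already found):
  x^0: 2 a_2 - 2 a_0 = 0  ->  2 a_2 = 2 a_0 = 6  ->  a_2 = 3
  x^1: 6 a_3 - 4 a_1 = 0  ->  6 a_3 = 4 a_1 = -4  ->  a_3 = -2/3
  x^2: 12 a_4 - 6 a_2 = 0  ->  12 a_4 = 6 a_2 = 18  ->  a_4 = 3/2
  x^3: 20 a_5 - 8 a_3 = 0  ->  20 a_5 = 8 a_3 = -16/3  ->  a_5 = -4/15
Truncated series: y(x) = 3 - x + 3 x^2 - (2/3) x^3 + (3/2) x^4 - (4/15) x^5 + O(x^6).

a_0 = 3; a_1 = -1; a_2 = 3; a_3 = -2/3; a_4 = 3/2; a_5 = -4/15


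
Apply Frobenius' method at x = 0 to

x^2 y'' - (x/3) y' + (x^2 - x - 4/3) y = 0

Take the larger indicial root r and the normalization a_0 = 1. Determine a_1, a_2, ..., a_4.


Write in Frobenius form y'' + (p(x)/x) y' + (q(x)/x^2) y = 0:
  p(x) = -1/3,  q(x) = x^2 - x - 4/3.
Indicial equation: r(r-1) + (-1/3) r + (-4/3) = 0 -> roots r_1 = 2, r_2 = -2/3.
Take r = r_1 = 2. Let y(x) = x^r sum_{n>=0} a_n x^n with a_0 = 1.
Substitute y = x^r sum a_n x^n and match x^{r+n}. The recurrence is
  D(n) a_n - 1 a_{n-1} + 1 a_{n-2} = 0,  where D(n) = (r+n)(r+n-1) + (-1/3)(r+n) + (-4/3).
  a_n = [1 a_{n-1} - 1 a_{n-2}] / D(n).
Since the indicial polynomial factors as (r - r_1)(r - r_2), D(n) = (r_1 + n - r_1)(r_1 + n - r_2) = n(n + 8/3).
Evaluating step by step (a_0 = 1):
  n = 1: D(1) = 1(1 + 8/3) = 11/3; numerator = 1(1) = 1; a_1 = (1)/(11/3) = 3/11
  n = 2: D(2) = 2(2 + 8/3) = 28/3; numerator = 1(3/11) - 1(1) = -8/11; a_2 = (-8/11)/(28/3) = -6/77
  n = 3: D(3) = 3(3 + 8/3) = 17; numerator = 1(-6/77) - 1(3/11) = -27/77; a_3 = (-27/77)/(17) = -27/1309
  n = 4: D(4) = 4(4 + 8/3) = 80/3; numerator = 1(-27/1309) - 1(-6/77) = 75/1309; a_4 = (75/1309)/(80/3) = 45/20944

r = 2; a_0 = 1; a_1 = 3/11; a_2 = -6/77; a_3 = -27/1309; a_4 = 45/20944


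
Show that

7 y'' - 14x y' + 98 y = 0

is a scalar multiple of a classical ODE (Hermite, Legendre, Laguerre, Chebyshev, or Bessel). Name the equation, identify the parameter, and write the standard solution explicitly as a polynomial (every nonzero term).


All three coefficients share the factor 7; dividing through by 7 gives  y'' - 2x y' + 14 y = 0.
This matches the Hermite equation y'' - 2x y' + 2n y = 0 with 2n = 14, so n = 7; the polynomial solution is H_7(x).
With y = sum_k a_k x^k, matching x^k gives (k+2)(k+1) a_{k+2} = 2(k - n) a_k = 2(k - 7) a_k. The right side vanishes at k = 7, so the series with the parity of 7 terminates at degree 7.
Standard normalization: leading coefficient of H_n is 2^n, so a_7 = 2^7 = 128. Work downward with a_k = (k+1)(k+2) a_{k+2} / (2(k - n)):
  a_5 = (6)(7)(128) / (2(5 - 7)) = 5376/(-4) = -1344
  a_3 = (4)(5)(-1344) / (2(3 - 7)) = -26880/(-8) = 3360
  a_1 = (2)(3)(3360) / (2(1 - 7)) = 20160/(-12) = -1680
Hence H_7(x) = 128 x^7 - 1344 x^5 + 3360 x^3 - 1680 x.

H_7(x); series = 128 x^7 - 1344 x^5 + 3360 x^3 - 1680 x


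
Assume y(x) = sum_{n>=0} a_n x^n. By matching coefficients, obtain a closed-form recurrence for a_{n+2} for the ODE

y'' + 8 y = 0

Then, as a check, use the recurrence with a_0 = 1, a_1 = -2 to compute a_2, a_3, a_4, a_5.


Substitute y = sum_n a_n x^n into y'' + (const) y = 0.
y''(x) = sum_{n>=0} (n+2)(n+1) a_{n+2} x^n.
The ODE becomes sum_n [(n+2)(n+1) a_{n+2} + 8 a_n] x^n = 0.
Setting each coefficient to zero gives the recurrence:
  (n+2)(n+1) a_{n+2} + 8 a_n = 0,
  a_{n+2} = -8 / ((n+1)(n+2)) a_n.

Check with a_0 = 1, a_1 = -2 (apply the recurrence for n = 0, 1, 2, 3): a_0 = 1, a_1 = -2, a_2 = -4, a_3 = 8/3, a_4 = 8/3, a_5 = -16/15.

a_{n+2} = -8/((n+1)(n+2)) * a_n; check: a_0 = 1, a_1 = -2, a_2 = -4, a_3 = 8/3, a_4 = 8/3, a_5 = -16/15


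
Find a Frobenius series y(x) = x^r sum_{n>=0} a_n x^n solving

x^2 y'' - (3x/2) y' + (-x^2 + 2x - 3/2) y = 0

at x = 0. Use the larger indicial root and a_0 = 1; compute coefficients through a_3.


Write in Frobenius form y'' + (p(x)/x) y' + (q(x)/x^2) y = 0:
  p(x) = -3/2,  q(x) = -x^2 + 2x - 3/2.
Indicial equation: r(r-1) + (-3/2) r + (-3/2) = 0 -> roots r_1 = 3, r_2 = -1/2.
Take r = r_1 = 3. Let y(x) = x^r sum_{n>=0} a_n x^n with a_0 = 1.
Substitute y = x^r sum a_n x^n and match x^{r+n}. The recurrence is
  D(n) a_n + 2 a_{n-1} - 1 a_{n-2} = 0,  where D(n) = (r+n)(r+n-1) + (-3/2)(r+n) + (-3/2).
  a_n = [-2 a_{n-1} + 1 a_{n-2}] / D(n).
Since the indicial polynomial factors as (r - r_1)(r - r_2), D(n) = (r_1 + n - r_1)(r_1 + n - r_2) = n(n + 7/2).
Evaluating step by step (a_0 = 1):
  n = 1: D(1) = 1(1 + 7/2) = 9/2; numerator = -2(1) = -2; a_1 = (-2)/(9/2) = -4/9
  n = 2: D(2) = 2(2 + 7/2) = 11; numerator = -2(-4/9) + 1(1) = 17/9; a_2 = (17/9)/(11) = 17/99
  n = 3: D(3) = 3(3 + 7/2) = 39/2; numerator = -2(17/99) + 1(-4/9) = -26/33; a_3 = (-26/33)/(39/2) = -4/99

r = 3; a_0 = 1; a_1 = -4/9; a_2 = 17/99; a_3 = -4/99


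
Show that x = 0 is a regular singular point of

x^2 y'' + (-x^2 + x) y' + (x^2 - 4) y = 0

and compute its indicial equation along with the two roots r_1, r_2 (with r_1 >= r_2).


Divide by x^2 to reach normal form y'' + P_1(x) y' + P_2(x) y = 0 with P_1(x) = -1 + 1/x and P_2(x) = 1 - 4/x^2.
x = 0 is a singular point because the y'-coefficient -1 + 1/x has a pole at x = 0 and the y-coefficient 1 - 4/x^2 has a pole at x = 0.
It is a regular singular point because x P_1(x) = p(x) = 1 - x and x^2 P_2(x) = q(x) = x^2 - 4 are polynomials, hence analytic at x = 0.
p(0) = 1,  q(0) = -4.
Indicial equation: r(r-1) + p(0) r + q(0) = 0, i.e. r^2 + (p(0) - 1) r + q(0) = 0, i.e. r^2 - 4 = 0.
Discriminant: (0)^2 - 4(-4) = 16, so r = (0 ± 4)/2.
Solving: r_1 = 2, r_2 = -2.

indicial: r^2 - 4 = 0; roots r_1 = 2, r_2 = -2


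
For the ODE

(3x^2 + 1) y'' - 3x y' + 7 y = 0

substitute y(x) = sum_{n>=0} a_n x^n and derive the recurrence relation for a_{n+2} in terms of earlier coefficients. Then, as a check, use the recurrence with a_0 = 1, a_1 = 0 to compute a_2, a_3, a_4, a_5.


Substitute y = sum_n a_n x^n.
(1 + 3 x^2) y'' contributes (n+2)(n+1) a_{n+2} + 3 n(n-1) a_n at x^n.
-3 x y'(x) contributes -3 n a_n at x^n.
7 y(x) contributes 7 a_n at x^n.
Matching x^n: (n+2)(n+1) a_{n+2} + (3 n(n-1) - 3 n + 7) a_n = 0.
Thus a_{n+2} = (-3 n(n-1) + 3 n - 7) / ((n+1)(n+2)) * a_n.

Check with a_0 = 1, a_1 = 0 (apply the recurrence for n = 0, 1, 2, 3): a_0 = 1, a_1 = 0, a_2 = -7/2, a_3 = 0, a_4 = 49/24, a_5 = 0.

a_(n+2) = (-3 n(n-1) + 3 n - 7) / ((n+1)(n+2)) * a_n; check: a_0 = 1, a_1 = 0, a_2 = -7/2, a_3 = 0, a_4 = 49/24, a_5 = 0


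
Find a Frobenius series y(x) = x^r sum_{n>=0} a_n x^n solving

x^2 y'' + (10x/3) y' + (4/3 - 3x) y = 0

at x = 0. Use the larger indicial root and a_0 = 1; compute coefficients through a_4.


Write in Frobenius form y'' + (p(x)/x) y' + (q(x)/x^2) y = 0:
  p(x) = 10/3,  q(x) = 4/3 - 3x.
Indicial equation: r(r-1) + (10/3) r + (4/3) = 0 -> roots r_1 = -1, r_2 = -4/3.
Take r = r_1 = -1. Let y(x) = x^r sum_{n>=0} a_n x^n with a_0 = 1.
Substitute y = x^r sum a_n x^n and match x^{r+n}. The recurrence is
  D(n) a_n - 3 a_{n-1} = 0,  where D(n) = (r+n)(r+n-1) + (10/3)(r+n) + (4/3).
  a_n = 3 / D(n) * a_{n-1}.
Since the indicial polynomial factors as (r - r_1)(r - r_2), D(n) = (r_1 + n - r_1)(r_1 + n - r_2) = n(n + 1/3).
Evaluating step by step (a_0 = 1):
  n = 1: D(1) = 1(1 + 1/3) = 4/3; numerator = 3(1) = 3; a_1 = (3)/(4/3) = 9/4
  n = 2: D(2) = 2(2 + 1/3) = 14/3; numerator = 3(9/4) = 27/4; a_2 = (27/4)/(14/3) = 81/56
  n = 3: D(3) = 3(3 + 1/3) = 10; numerator = 3(81/56) = 243/56; a_3 = (243/56)/(10) = 243/560
  n = 4: D(4) = 4(4 + 1/3) = 52/3; numerator = 3(243/560) = 729/560; a_4 = (729/560)/(52/3) = 2187/29120

r = -1; a_0 = 1; a_1 = 9/4; a_2 = 81/56; a_3 = 243/560; a_4 = 2187/29120


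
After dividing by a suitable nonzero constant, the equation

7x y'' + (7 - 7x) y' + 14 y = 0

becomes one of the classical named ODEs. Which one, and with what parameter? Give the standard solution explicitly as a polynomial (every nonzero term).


All three coefficients share the factor 7; dividing through by 7 gives  x y'' + (1 - x) y' + 2 y = 0.
This matches the Laguerre equation x y'' + (1 - x) y' + n y = 0 with n = 2; the polynomial solution is L_2(x).
With y = sum_k a_k x^k, matching x^k gives (k+1)k a_{k+1} + (k+1) a_{k+1} - k a_k + n a_k = 0, i.e. (k+1)^2 a_{k+1} = (k - n) a_k = (k - 2) a_k. The right side vanishes at k = 2, so the series terminates at degree 2.
Standard normalization L_n(0) = 1 gives a_0 = 1. Work upward with a_{k+1} = (k - 2) a_k / (k+1)^2:
  a_1 = (0 - 2)(1) / 1^2 = -2/1 = -2
  a_2 = (1 - 2)(-2) / 2^2 = 2/4 = 1/2
Hence L_2(x) = x^2/2 - 2 x + 1.

L_2(x); series = x^2/2 - 2 x + 1


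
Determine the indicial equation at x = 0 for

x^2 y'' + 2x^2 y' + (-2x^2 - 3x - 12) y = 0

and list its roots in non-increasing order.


Divide by x^2 to reach normal form y'' + P_1(x) y' + P_2(x) y = 0 with P_1(x) = 2 and P_2(x) = -2 - 3/x - 12/x^2.
x = 0 is a singular point because the y-coefficient -2 - 3/x - 12/x^2 has a pole at x = 0.
It is a regular singular point because x P_1(x) = p(x) = 2x and x^2 P_2(x) = q(x) = -2x^2 - 3x - 12 are polynomials, hence analytic at x = 0.
p(0) = 0,  q(0) = -12.
Indicial equation: r(r-1) + p(0) r + q(0) = 0, i.e. r^2 + (p(0) - 1) r + q(0) = 0, i.e. r^2 - 1 r - 12 = 0.
Discriminant: (-1)^2 - 4(-12) = 49, so r = (1 ± 7)/2.
Solving: r_1 = 4, r_2 = -3.

indicial: r^2 - 1 r - 12 = 0; roots r_1 = 4, r_2 = -3


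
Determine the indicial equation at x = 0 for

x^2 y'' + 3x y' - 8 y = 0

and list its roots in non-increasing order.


Divide by x^2 to reach normal form y'' + P_1(x) y' + P_2(x) y = 0 with P_1(x) = 3/x and P_2(x) = -8/x^2.
x = 0 is a singular point because the y'-coefficient 3/x has a pole at x = 0 and the y-coefficient -8/x^2 has a pole at x = 0.
It is a regular singular point because x P_1(x) = p(x) = 3 and x^2 P_2(x) = q(x) = -8 are polynomials, hence analytic at x = 0.
p(0) = 3,  q(0) = -8.
Indicial equation: r(r-1) + p(0) r + q(0) = 0, i.e. r^2 + (p(0) - 1) r + q(0) = 0, i.e. r^2 + 2 r - 8 = 0.
Discriminant: (2)^2 - 4(-8) = 36, so r = (-2 ± 6)/2.
Solving: r_1 = 2, r_2 = -4.

indicial: r^2 + 2 r - 8 = 0; roots r_1 = 2, r_2 = -4


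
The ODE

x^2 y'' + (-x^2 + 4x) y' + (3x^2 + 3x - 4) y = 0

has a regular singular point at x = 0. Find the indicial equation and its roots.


Divide by x^2 to reach normal form y'' + P_1(x) y' + P_2(x) y = 0 with P_1(x) = -1 + 4/x and P_2(x) = 3 + 3/x - 4/x^2.
x = 0 is a singular point because the y'-coefficient -1 + 4/x has a pole at x = 0 and the y-coefficient 3 + 3/x - 4/x^2 has a pole at x = 0.
It is a regular singular point because x P_1(x) = p(x) = 4 - x and x^2 P_2(x) = q(x) = 3x^2 + 3x - 4 are polynomials, hence analytic at x = 0.
p(0) = 4,  q(0) = -4.
Indicial equation: r(r-1) + p(0) r + q(0) = 0, i.e. r^2 + (p(0) - 1) r + q(0) = 0, i.e. r^2 + 3 r - 4 = 0.
Discriminant: (3)^2 - 4(-4) = 25, so r = (-3 ± 5)/2.
Solving: r_1 = 1, r_2 = -4.

indicial: r^2 + 3 r - 4 = 0; roots r_1 = 1, r_2 = -4


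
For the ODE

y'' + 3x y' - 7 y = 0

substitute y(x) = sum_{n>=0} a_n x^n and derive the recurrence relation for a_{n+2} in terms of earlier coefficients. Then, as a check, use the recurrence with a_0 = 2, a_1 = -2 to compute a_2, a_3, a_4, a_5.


Substitute y = sum_n a_n x^n.
y''(x) has coefficient (n+2)(n+1) a_{n+2} at x^n;
3 x y'(x) has coefficient 3 n a_n at x^n (shift);
-7 y(x) has coefficient -7 a_n at x^n.
Matching x^n: (n+2)(n+1) a_{n+2} + (3n - 7) a_n = 0.
Thus a_{n+2} = (-3n + 7) / ((n+1)(n+2)) * a_n.

Check with a_0 = 2, a_1 = -2 (apply the recurrence for n = 0, 1, 2, 3): a_0 = 2, a_1 = -2, a_2 = 7, a_3 = -4/3, a_4 = 7/12, a_5 = 2/15.

a_(n+2) = (-3n + 7) / ((n+1)(n+2)) * a_n; check: a_0 = 2, a_1 = -2, a_2 = 7, a_3 = -4/3, a_4 = 7/12, a_5 = 2/15


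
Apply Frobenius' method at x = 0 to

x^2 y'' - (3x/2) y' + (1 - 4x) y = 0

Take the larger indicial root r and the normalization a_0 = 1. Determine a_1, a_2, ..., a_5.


Write in Frobenius form y'' + (p(x)/x) y' + (q(x)/x^2) y = 0:
  p(x) = -3/2,  q(x) = 1 - 4x.
Indicial equation: r(r-1) + (-3/2) r + (1) = 0 -> roots r_1 = 2, r_2 = 1/2.
Take r = r_1 = 2. Let y(x) = x^r sum_{n>=0} a_n x^n with a_0 = 1.
Substitute y = x^r sum a_n x^n and match x^{r+n}. The recurrence is
  D(n) a_n - 4 a_{n-1} = 0,  where D(n) = (r+n)(r+n-1) + (-3/2)(r+n) + (1).
  a_n = 4 / D(n) * a_{n-1}.
Since the indicial polynomial factors as (r - r_1)(r - r_2), D(n) = (r_1 + n - r_1)(r_1 + n - r_2) = n(n + 3/2).
Evaluating step by step (a_0 = 1):
  n = 1: D(1) = 1(1 + 3/2) = 5/2; numerator = 4(1) = 4; a_1 = (4)/(5/2) = 8/5
  n = 2: D(2) = 2(2 + 3/2) = 7; numerator = 4(8/5) = 32/5; a_2 = (32/5)/(7) = 32/35
  n = 3: D(3) = 3(3 + 3/2) = 27/2; numerator = 4(32/35) = 128/35; a_3 = (128/35)/(27/2) = 256/945
  n = 4: D(4) = 4(4 + 3/2) = 22; numerator = 4(256/945) = 1024/945; a_4 = (1024/945)/(22) = 512/10395
  n = 5: D(5) = 5(5 + 3/2) = 65/2; numerator = 4(512/10395) = 2048/10395; a_5 = (2048/10395)/(65/2) = 4096/675675

r = 2; a_0 = 1; a_1 = 8/5; a_2 = 32/35; a_3 = 256/945; a_4 = 512/10395; a_5 = 4096/675675


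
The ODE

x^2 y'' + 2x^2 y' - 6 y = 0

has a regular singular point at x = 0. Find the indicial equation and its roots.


Divide by x^2 to reach normal form y'' + P_1(x) y' + P_2(x) y = 0 with P_1(x) = 2 and P_2(x) = -6/x^2.
x = 0 is a singular point because the y-coefficient -6/x^2 has a pole at x = 0.
It is a regular singular point because x P_1(x) = p(x) = 2x and x^2 P_2(x) = q(x) = -6 are polynomials, hence analytic at x = 0.
p(0) = 0,  q(0) = -6.
Indicial equation: r(r-1) + p(0) r + q(0) = 0, i.e. r^2 + (p(0) - 1) r + q(0) = 0, i.e. r^2 - 1 r - 6 = 0.
Discriminant: (-1)^2 - 4(-6) = 25, so r = (1 ± 5)/2.
Solving: r_1 = 3, r_2 = -2.

indicial: r^2 - 1 r - 6 = 0; roots r_1 = 3, r_2 = -2


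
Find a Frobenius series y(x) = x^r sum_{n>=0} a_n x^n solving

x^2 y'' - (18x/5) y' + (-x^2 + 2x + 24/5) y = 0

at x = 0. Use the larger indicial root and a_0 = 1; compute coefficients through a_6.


Write in Frobenius form y'' + (p(x)/x) y' + (q(x)/x^2) y = 0:
  p(x) = -18/5,  q(x) = -x^2 + 2x + 24/5.
Indicial equation: r(r-1) + (-18/5) r + (24/5) = 0 -> roots r_1 = 3, r_2 = 8/5.
Take r = r_1 = 3. Let y(x) = x^r sum_{n>=0} a_n x^n with a_0 = 1.
Substitute y = x^r sum a_n x^n and match x^{r+n}. The recurrence is
  D(n) a_n + 2 a_{n-1} - 1 a_{n-2} = 0,  where D(n) = (r+n)(r+n-1) + (-18/5)(r+n) + (24/5).
  a_n = [-2 a_{n-1} + 1 a_{n-2}] / D(n).
Since the indicial polynomial factors as (r - r_1)(r - r_2), D(n) = (r_1 + n - r_1)(r_1 + n - r_2) = n(n + 7/5).
Evaluating step by step (a_0 = 1):
  n = 1: D(1) = 1(1 + 7/5) = 12/5; numerator = -2(1) = -2; a_1 = (-2)/(12/5) = -5/6
  n = 2: D(2) = 2(2 + 7/5) = 34/5; numerator = -2(-5/6) + 1(1) = 8/3; a_2 = (8/3)/(34/5) = 20/51
  n = 3: D(3) = 3(3 + 7/5) = 66/5; numerator = -2(20/51) + 1(-5/6) = -55/34; a_3 = (-55/34)/(66/5) = -25/204
  n = 4: D(4) = 4(4 + 7/5) = 108/5; numerator = -2(-25/204) + 1(20/51) = 65/102; a_4 = (65/102)/(108/5) = 325/11016
  n = 5: D(5) = 5(5 + 7/5) = 32; numerator = -2(325/11016) + 1(-25/204) = -250/1377; a_5 = (-250/1377)/(32) = -125/22032
  n = 6: D(6) = 6(6 + 7/5) = 222/5; numerator = -2(-125/22032) + 1(325/11016) = 25/612; a_6 = (25/612)/(222/5) = 125/135864

r = 3; a_0 = 1; a_1 = -5/6; a_2 = 20/51; a_3 = -25/204; a_4 = 325/11016; a_5 = -125/22032; a_6 = 125/135864


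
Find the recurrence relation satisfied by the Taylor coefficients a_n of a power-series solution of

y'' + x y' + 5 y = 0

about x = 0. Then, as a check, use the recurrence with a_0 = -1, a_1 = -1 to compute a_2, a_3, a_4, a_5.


Substitute y = sum_n a_n x^n.
y''(x) has coefficient (n+2)(n+1) a_{n+2} at x^n;
x y'(x) has coefficient n a_n at x^n (shift);
5 y(x) has coefficient 5 a_n at x^n.
Matching x^n: (n+2)(n+1) a_{n+2} + (n + 5) a_n = 0.
Thus a_{n+2} = (-n - 5) / ((n+1)(n+2)) * a_n.

Check with a_0 = -1, a_1 = -1 (apply the recurrence for n = 0, 1, 2, 3): a_0 = -1, a_1 = -1, a_2 = 5/2, a_3 = 1, a_4 = -35/24, a_5 = -2/5.

a_(n+2) = (-n - 5) / ((n+1)(n+2)) * a_n; check: a_0 = -1, a_1 = -1, a_2 = 5/2, a_3 = 1, a_4 = -35/24, a_5 = -2/5


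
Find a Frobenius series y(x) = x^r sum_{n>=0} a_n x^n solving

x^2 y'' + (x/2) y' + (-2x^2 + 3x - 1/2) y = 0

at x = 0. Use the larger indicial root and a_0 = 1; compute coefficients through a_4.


Write in Frobenius form y'' + (p(x)/x) y' + (q(x)/x^2) y = 0:
  p(x) = 1/2,  q(x) = -2x^2 + 3x - 1/2.
Indicial equation: r(r-1) + (1/2) r + (-1/2) = 0 -> roots r_1 = 1, r_2 = -1/2.
Take r = r_1 = 1. Let y(x) = x^r sum_{n>=0} a_n x^n with a_0 = 1.
Substitute y = x^r sum a_n x^n and match x^{r+n}. The recurrence is
  D(n) a_n + 3 a_{n-1} - 2 a_{n-2} = 0,  where D(n) = (r+n)(r+n-1) + (1/2)(r+n) + (-1/2).
  a_n = [-3 a_{n-1} + 2 a_{n-2}] / D(n).
Since the indicial polynomial factors as (r - r_1)(r - r_2), D(n) = (r_1 + n - r_1)(r_1 + n - r_2) = n(n + 3/2).
Evaluating step by step (a_0 = 1):
  n = 1: D(1) = 1(1 + 3/2) = 5/2; numerator = -3(1) = -3; a_1 = (-3)/(5/2) = -6/5
  n = 2: D(2) = 2(2 + 3/2) = 7; numerator = -3(-6/5) + 2(1) = 28/5; a_2 = (28/5)/(7) = 4/5
  n = 3: D(3) = 3(3 + 3/2) = 27/2; numerator = -3(4/5) + 2(-6/5) = -24/5; a_3 = (-24/5)/(27/2) = -16/45
  n = 4: D(4) = 4(4 + 3/2) = 22; numerator = -3(-16/45) + 2(4/5) = 8/3; a_4 = (8/3)/(22) = 4/33

r = 1; a_0 = 1; a_1 = -6/5; a_2 = 4/5; a_3 = -16/45; a_4 = 4/33


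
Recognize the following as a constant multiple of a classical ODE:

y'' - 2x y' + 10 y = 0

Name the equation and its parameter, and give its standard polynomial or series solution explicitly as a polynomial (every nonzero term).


The equation is already in a standard form:  y'' - 2x y' + 10 y = 0.
This matches the Hermite equation y'' - 2x y' + 2n y = 0 with 2n = 10, so n = 5; the polynomial solution is H_5(x).
With y = sum_k a_k x^k, matching x^k gives (k+2)(k+1) a_{k+2} = 2(k - n) a_k = 2(k - 5) a_k. The right side vanishes at k = 5, so the series with the parity of 5 terminates at degree 5.
Standard normalization: leading coefficient of H_n is 2^n, so a_5 = 2^5 = 32. Work downward with a_k = (k+1)(k+2) a_{k+2} / (2(k - n)):
  a_3 = (4)(5)(32) / (2(3 - 5)) = 640/(-4) = -160
  a_1 = (2)(3)(-160) / (2(1 - 5)) = -960/(-8) = 120
Hence H_5(x) = 32 x^5 - 160 x^3 + 120 x.

H_5(x); series = 32 x^5 - 160 x^3 + 120 x


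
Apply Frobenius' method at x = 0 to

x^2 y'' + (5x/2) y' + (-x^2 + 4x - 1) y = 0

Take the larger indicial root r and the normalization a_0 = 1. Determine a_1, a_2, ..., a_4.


Write in Frobenius form y'' + (p(x)/x) y' + (q(x)/x^2) y = 0:
  p(x) = 5/2,  q(x) = -x^2 + 4x - 1.
Indicial equation: r(r-1) + (5/2) r + (-1) = 0 -> roots r_1 = 1/2, r_2 = -2.
Take r = r_1 = 1/2. Let y(x) = x^r sum_{n>=0} a_n x^n with a_0 = 1.
Substitute y = x^r sum a_n x^n and match x^{r+n}. The recurrence is
  D(n) a_n + 4 a_{n-1} - 1 a_{n-2} = 0,  where D(n) = (r+n)(r+n-1) + (5/2)(r+n) + (-1).
  a_n = [-4 a_{n-1} + 1 a_{n-2}] / D(n).
Since the indicial polynomial factors as (r - r_1)(r - r_2), D(n) = (r_1 + n - r_1)(r_1 + n - r_2) = n(n + 5/2).
Evaluating step by step (a_0 = 1):
  n = 1: D(1) = 1(1 + 5/2) = 7/2; numerator = -4(1) = -4; a_1 = (-4)/(7/2) = -8/7
  n = 2: D(2) = 2(2 + 5/2) = 9; numerator = -4(-8/7) + 1(1) = 39/7; a_2 = (39/7)/(9) = 13/21
  n = 3: D(3) = 3(3 + 5/2) = 33/2; numerator = -4(13/21) + 1(-8/7) = -76/21; a_3 = (-76/21)/(33/2) = -152/693
  n = 4: D(4) = 4(4 + 5/2) = 26; numerator = -4(-152/693) + 1(13/21) = 1037/693; a_4 = (1037/693)/(26) = 1037/18018

r = 1/2; a_0 = 1; a_1 = -8/7; a_2 = 13/21; a_3 = -152/693; a_4 = 1037/18018


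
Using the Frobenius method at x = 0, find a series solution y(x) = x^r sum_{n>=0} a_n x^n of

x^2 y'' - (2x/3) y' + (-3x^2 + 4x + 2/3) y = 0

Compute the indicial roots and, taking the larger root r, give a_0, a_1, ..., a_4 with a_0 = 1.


Write in Frobenius form y'' + (p(x)/x) y' + (q(x)/x^2) y = 0:
  p(x) = -2/3,  q(x) = -3x^2 + 4x + 2/3.
Indicial equation: r(r-1) + (-2/3) r + (2/3) = 0 -> roots r_1 = 1, r_2 = 2/3.
Take r = r_1 = 1. Let y(x) = x^r sum_{n>=0} a_n x^n with a_0 = 1.
Substitute y = x^r sum a_n x^n and match x^{r+n}. The recurrence is
  D(n) a_n + 4 a_{n-1} - 3 a_{n-2} = 0,  where D(n) = (r+n)(r+n-1) + (-2/3)(r+n) + (2/3).
  a_n = [-4 a_{n-1} + 3 a_{n-2}] / D(n).
Since the indicial polynomial factors as (r - r_1)(r - r_2), D(n) = (r_1 + n - r_1)(r_1 + n - r_2) = n(n + 1/3).
Evaluating step by step (a_0 = 1):
  n = 1: D(1) = 1(1 + 1/3) = 4/3; numerator = -4(1) = -4; a_1 = (-4)/(4/3) = -3
  n = 2: D(2) = 2(2 + 1/3) = 14/3; numerator = -4(-3) + 3(1) = 15; a_2 = (15)/(14/3) = 45/14
  n = 3: D(3) = 3(3 + 1/3) = 10; numerator = -4(45/14) + 3(-3) = -153/7; a_3 = (-153/7)/(10) = -153/70
  n = 4: D(4) = 4(4 + 1/3) = 52/3; numerator = -4(-153/70) + 3(45/14) = 1287/70; a_4 = (1287/70)/(52/3) = 297/280

r = 1; a_0 = 1; a_1 = -3; a_2 = 45/14; a_3 = -153/70; a_4 = 297/280


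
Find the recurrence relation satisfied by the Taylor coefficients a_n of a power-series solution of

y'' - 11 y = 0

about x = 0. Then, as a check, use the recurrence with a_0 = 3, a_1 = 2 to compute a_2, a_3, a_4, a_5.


Substitute y = sum_n a_n x^n into y'' + (const) y = 0.
y''(x) = sum_{n>=0} (n+2)(n+1) a_{n+2} x^n.
The ODE becomes sum_n [(n+2)(n+1) a_{n+2} - 11 a_n] x^n = 0.
Setting each coefficient to zero gives the recurrence:
  (n+2)(n+1) a_{n+2} - 11 a_n = 0,
  a_{n+2} = 11 / ((n+1)(n+2)) a_n.

Check with a_0 = 3, a_1 = 2 (apply the recurrence for n = 0, 1, 2, 3): a_0 = 3, a_1 = 2, a_2 = 33/2, a_3 = 11/3, a_4 = 121/8, a_5 = 121/60.

a_{n+2} = 11/((n+1)(n+2)) * a_n; check: a_0 = 3, a_1 = 2, a_2 = 33/2, a_3 = 11/3, a_4 = 121/8, a_5 = 121/60


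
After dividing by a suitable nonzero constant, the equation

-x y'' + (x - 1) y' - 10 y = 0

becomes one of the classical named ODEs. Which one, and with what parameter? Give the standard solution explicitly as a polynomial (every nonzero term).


All three coefficients share the factor -1; dividing through by -1 gives  x y'' + (1 - x) y' + 10 y = 0.
This matches the Laguerre equation x y'' + (1 - x) y' + n y = 0 with n = 10; the polynomial solution is L_10(x).
With y = sum_k a_k x^k, matching x^k gives (k+1)k a_{k+1} + (k+1) a_{k+1} - k a_k + n a_k = 0, i.e. (k+1)^2 a_{k+1} = (k - n) a_k = (k - 10) a_k. The right side vanishes at k = 10, so the series terminates at degree 10.
Standard normalization L_n(0) = 1 gives a_0 = 1. Work upward with a_{k+1} = (k - 10) a_k / (k+1)^2:
  a_1 = (0 - 10)(1) / 1^2 = -10/1 = -10
  a_2 = (1 - 10)(-10) / 2^2 = 90/4 = 45/2
  a_3 = (2 - 10)(45/2) / 3^2 = -180/9 = -20
  a_4 = (3 - 10)(-20) / 4^2 = 140/16 = 35/4
  a_5 = (4 - 10)(35/4) / 5^2 = (-105/2)/25 = -21/10
  a_6 = (5 - 10)(-21/10) / 6^2 = (21/2)/36 = 7/24
  a_7 = (6 - 10)(7/24) / 7^2 = (-7/6)/49 = -1/42
  a_8 = (7 - 10)(-1/42) / 8^2 = (1/14)/64 = 1/896
  a_9 = (8 - 10)(1/896) / 9^2 = (-1/448)/81 = -1/36288
  a_10 = (9 - 10)(-1/36288) / 10^2 = (1/36288)/100 = 1/3628800
Hence L_10(x) = x^10/3628800 - x^9/36288 + x^8/896 - x^7/42 + 7 x^6/24 - 21 x^5/10 + 35 x^4/4 - 20 x^3 + 45 x^2/2 - 10 x + 1.

L_10(x); series = x^10/3628800 - x^9/36288 + x^8/896 - x^7/42 + 7 x^6/24 - 21 x^5/10 + 35 x^4/4 - 20 x^3 + 45 x^2/2 - 10 x + 1


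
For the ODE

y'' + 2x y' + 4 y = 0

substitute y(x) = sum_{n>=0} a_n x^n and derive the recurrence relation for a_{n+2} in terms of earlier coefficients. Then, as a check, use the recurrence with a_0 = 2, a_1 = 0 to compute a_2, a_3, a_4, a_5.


Substitute y = sum_n a_n x^n.
y''(x) has coefficient (n+2)(n+1) a_{n+2} at x^n;
2 x y'(x) has coefficient 2 n a_n at x^n (shift);
4 y(x) has coefficient 4 a_n at x^n.
Matching x^n: (n+2)(n+1) a_{n+2} + (2n + 4) a_n = 0.
Thus a_{n+2} = (-2n - 4) / ((n+1)(n+2)) * a_n.

Check with a_0 = 2, a_1 = 0 (apply the recurrence for n = 0, 1, 2, 3): a_0 = 2, a_1 = 0, a_2 = -4, a_3 = 0, a_4 = 8/3, a_5 = 0.

a_(n+2) = (-2n - 4) / ((n+1)(n+2)) * a_n; check: a_0 = 2, a_1 = 0, a_2 = -4, a_3 = 0, a_4 = 8/3, a_5 = 0


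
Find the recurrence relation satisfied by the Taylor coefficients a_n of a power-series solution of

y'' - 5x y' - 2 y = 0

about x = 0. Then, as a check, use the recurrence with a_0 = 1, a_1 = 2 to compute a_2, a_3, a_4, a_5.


Substitute y = sum_n a_n x^n.
y''(x) has coefficient (n+2)(n+1) a_{n+2} at x^n;
-5 x y'(x) has coefficient -5 n a_n at x^n (shift);
-2 y(x) has coefficient -2 a_n at x^n.
Matching x^n: (n+2)(n+1) a_{n+2} + (-5n - 2) a_n = 0.
Thus a_{n+2} = (5n + 2) / ((n+1)(n+2)) * a_n.

Check with a_0 = 1, a_1 = 2 (apply the recurrence for n = 0, 1, 2, 3): a_0 = 1, a_1 = 2, a_2 = 1, a_3 = 7/3, a_4 = 1, a_5 = 119/60.

a_(n+2) = (5n + 2) / ((n+1)(n+2)) * a_n; check: a_0 = 1, a_1 = 2, a_2 = 1, a_3 = 7/3, a_4 = 1, a_5 = 119/60


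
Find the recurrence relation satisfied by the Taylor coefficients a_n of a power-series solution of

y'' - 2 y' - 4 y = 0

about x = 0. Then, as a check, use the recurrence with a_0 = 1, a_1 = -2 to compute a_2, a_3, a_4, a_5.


Substitute y = sum_n a_n x^n.
y''(x) has coefficient (n+2)(n+1) a_{n+2} at x^n;
-2 y'(x) has coefficient -2 (n+1) a_{n+1} at x^n;
-4 y(x) has coefficient -4 a_n at x^n.
Matching x^n: (n+2)(n+1) a_{n+2} - 2 (n+1) a_{n+1} - 4 a_n = 0.
Thus a_{n+2} = [2 (n+1) a_{n+1} + 4 a_n] / ((n+1)(n+2)).

Check with a_0 = 1, a_1 = -2 (apply the recurrence for n = 0, 1, 2, 3): a_0 = 1, a_1 = -2, a_2 = 0, a_3 = -4/3, a_4 = -2/3, a_5 = -8/15.

a_(n+2) = [2 (n+1) a_(n+1) + 4 a_n] / ((n+1)(n+2)); check: a_0 = 1, a_1 = -2, a_2 = 0, a_3 = -4/3, a_4 = -2/3, a_5 = -8/15


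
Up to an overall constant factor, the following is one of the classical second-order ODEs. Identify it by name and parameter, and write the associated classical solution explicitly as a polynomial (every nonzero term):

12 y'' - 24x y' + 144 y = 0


All three coefficients share the factor 12; dividing through by 12 gives  y'' - 2x y' + 12 y = 0.
This matches the Hermite equation y'' - 2x y' + 2n y = 0 with 2n = 12, so n = 6; the polynomial solution is H_6(x).
With y = sum_k a_k x^k, matching x^k gives (k+2)(k+1) a_{k+2} = 2(k - n) a_k = 2(k - 6) a_k. The right side vanishes at k = 6, so the series with the parity of 6 terminates at degree 6.
Standard normalization: leading coefficient of H_n is 2^n, so a_6 = 2^6 = 64. Work downward with a_k = (k+1)(k+2) a_{k+2} / (2(k - n)):
  a_4 = (5)(6)(64) / (2(4 - 6)) = 1920/(-4) = -480
  a_2 = (3)(4)(-480) / (2(2 - 6)) = -5760/(-8) = 720
  a_0 = (1)(2)(720) / (2(0 - 6)) = 1440/(-12) = -120
Hence H_6(x) = 64 x^6 - 480 x^4 + 720 x^2 - 120.

H_6(x); series = 64 x^6 - 480 x^4 + 720 x^2 - 120


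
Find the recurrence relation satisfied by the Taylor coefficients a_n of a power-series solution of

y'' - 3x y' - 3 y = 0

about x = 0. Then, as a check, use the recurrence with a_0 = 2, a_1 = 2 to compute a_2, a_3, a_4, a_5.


Substitute y = sum_n a_n x^n.
y''(x) has coefficient (n+2)(n+1) a_{n+2} at x^n;
-3 x y'(x) has coefficient -3 n a_n at x^n (shift);
-3 y(x) has coefficient -3 a_n at x^n.
Matching x^n: (n+2)(n+1) a_{n+2} + (-3n - 3) a_n = 0.
Thus a_{n+2} = (3n + 3) / ((n+1)(n+2)) * a_n.

Check with a_0 = 2, a_1 = 2 (apply the recurrence for n = 0, 1, 2, 3): a_0 = 2, a_1 = 2, a_2 = 3, a_3 = 2, a_4 = 9/4, a_5 = 6/5.

a_(n+2) = (3n + 3) / ((n+1)(n+2)) * a_n; check: a_0 = 2, a_1 = 2, a_2 = 3, a_3 = 2, a_4 = 9/4, a_5 = 6/5


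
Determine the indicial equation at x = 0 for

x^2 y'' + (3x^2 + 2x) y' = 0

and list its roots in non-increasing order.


Divide by x^2 to reach normal form y'' + P_1(x) y' + P_2(x) y = 0 with P_1(x) = 3 + 2/x and P_2(x) = 0.
x = 0 is a singular point because the y'-coefficient 3 + 2/x has a pole at x = 0.
It is a regular singular point because x P_1(x) = p(x) = 3x + 2 and x^2 P_2(x) = q(x) = 0 are polynomials, hence analytic at x = 0.
p(0) = 2,  q(0) = 0.
Indicial equation: r(r-1) + p(0) r + q(0) = 0, i.e. r^2 + (p(0) - 1) r + q(0) = 0, i.e. r^2 + 1 r = 0.
Discriminant: (1)^2 - 4(0) = 1, so r = (-1 ± 1)/2.
Solving: r_1 = 0, r_2 = -1.

indicial: r^2 + 1 r = 0; roots r_1 = 0, r_2 = -1


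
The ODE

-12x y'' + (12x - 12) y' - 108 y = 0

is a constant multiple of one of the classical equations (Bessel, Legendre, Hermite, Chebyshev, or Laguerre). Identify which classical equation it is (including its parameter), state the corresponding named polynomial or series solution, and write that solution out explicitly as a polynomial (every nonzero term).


All three coefficients share the factor -12; dividing through by -12 gives  x y'' + (1 - x) y' + 9 y = 0.
This matches the Laguerre equation x y'' + (1 - x) y' + n y = 0 with n = 9; the polynomial solution is L_9(x).
With y = sum_k a_k x^k, matching x^k gives (k+1)k a_{k+1} + (k+1) a_{k+1} - k a_k + n a_k = 0, i.e. (k+1)^2 a_{k+1} = (k - n) a_k = (k - 9) a_k. The right side vanishes at k = 9, so the series terminates at degree 9.
Standard normalization L_n(0) = 1 gives a_0 = 1. Work upward with a_{k+1} = (k - 9) a_k / (k+1)^2:
  a_1 = (0 - 9)(1) / 1^2 = -9/1 = -9
  a_2 = (1 - 9)(-9) / 2^2 = 72/4 = 18
  a_3 = (2 - 9)(18) / 3^2 = -126/9 = -14
  a_4 = (3 - 9)(-14) / 4^2 = 84/16 = 21/4
  a_5 = (4 - 9)(21/4) / 5^2 = (-105/4)/25 = -21/20
  a_6 = (5 - 9)(-21/20) / 6^2 = (21/5)/36 = 7/60
  a_7 = (6 - 9)(7/60) / 7^2 = (-7/20)/49 = -1/140
  a_8 = (7 - 9)(-1/140) / 8^2 = (1/70)/64 = 1/4480
  a_9 = (8 - 9)(1/4480) / 9^2 = (-1/4480)/81 = -1/362880
Hence L_9(x) = -x^9/362880 + x^8/4480 - x^7/140 + 7 x^6/60 - 21 x^5/20 + 21 x^4/4 - 14 x^3 + 18 x^2 - 9 x + 1.

L_9(x); series = -x^9/362880 + x^8/4480 - x^7/140 + 7 x^6/60 - 21 x^5/20 + 21 x^4/4 - 14 x^3 + 18 x^2 - 9 x + 1
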